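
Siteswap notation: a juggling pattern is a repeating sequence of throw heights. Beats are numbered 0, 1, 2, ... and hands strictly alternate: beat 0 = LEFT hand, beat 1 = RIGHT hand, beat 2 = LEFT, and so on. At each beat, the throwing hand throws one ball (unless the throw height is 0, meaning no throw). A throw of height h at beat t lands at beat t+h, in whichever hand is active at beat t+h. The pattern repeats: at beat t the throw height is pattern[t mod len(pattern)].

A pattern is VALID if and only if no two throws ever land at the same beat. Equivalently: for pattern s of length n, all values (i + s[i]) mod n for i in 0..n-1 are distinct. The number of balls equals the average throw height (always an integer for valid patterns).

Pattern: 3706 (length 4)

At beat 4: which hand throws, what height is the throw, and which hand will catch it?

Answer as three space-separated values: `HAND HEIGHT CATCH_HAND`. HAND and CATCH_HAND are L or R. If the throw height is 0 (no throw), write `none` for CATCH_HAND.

Answer: L 3 R

Derivation:
Beat 4: 4 mod 2 = 0, so hand = L
Throw height = pattern[4 mod 4] = pattern[0] = 3
Lands at beat 4+3=7, 7 mod 2 = 1, so catch hand = R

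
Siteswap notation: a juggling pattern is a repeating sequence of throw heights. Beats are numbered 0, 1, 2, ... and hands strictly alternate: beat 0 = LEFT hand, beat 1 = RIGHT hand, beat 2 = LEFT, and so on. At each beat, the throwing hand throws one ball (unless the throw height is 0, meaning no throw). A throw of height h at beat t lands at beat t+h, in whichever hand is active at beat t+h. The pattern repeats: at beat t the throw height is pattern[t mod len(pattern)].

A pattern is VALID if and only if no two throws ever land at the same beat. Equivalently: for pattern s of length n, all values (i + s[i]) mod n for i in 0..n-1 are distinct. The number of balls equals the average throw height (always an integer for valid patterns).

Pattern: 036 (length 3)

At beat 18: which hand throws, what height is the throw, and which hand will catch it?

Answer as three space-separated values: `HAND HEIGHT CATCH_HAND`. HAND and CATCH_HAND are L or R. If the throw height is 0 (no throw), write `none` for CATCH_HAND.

Beat 18: 18 mod 2 = 0, so hand = L
Throw height = pattern[18 mod 3] = pattern[0] = 0

Answer: L 0 none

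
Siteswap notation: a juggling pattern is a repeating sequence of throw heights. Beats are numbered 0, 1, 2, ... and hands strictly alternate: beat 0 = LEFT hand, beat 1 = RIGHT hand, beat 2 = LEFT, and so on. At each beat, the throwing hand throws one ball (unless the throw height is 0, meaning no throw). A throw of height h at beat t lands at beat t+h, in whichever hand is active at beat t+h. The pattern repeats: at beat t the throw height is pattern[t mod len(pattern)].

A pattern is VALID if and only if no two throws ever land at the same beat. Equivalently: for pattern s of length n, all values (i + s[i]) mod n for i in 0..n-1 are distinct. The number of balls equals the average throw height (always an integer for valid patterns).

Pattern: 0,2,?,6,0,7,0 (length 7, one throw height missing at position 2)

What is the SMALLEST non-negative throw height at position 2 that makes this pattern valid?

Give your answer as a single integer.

Answer: 6

Derivation:
i=0: (0 + 0) mod 7 = 0
i=1: (1 + 2) mod 7 = 3
i=2: s[i]=? (unknown)
i=3: (3 + 6) mod 7 = 2
i=4: (4 + 0) mod 7 = 4
i=5: (5 + 7) mod 7 = 5
i=6: (6 + 0) mod 7 = 6
Known residues: [0, 2, 3, 4, 5, 6]; need a permutation of 0..6, so missing residue r = 1
Need (2 + s) mod 7 = 1; smallest s = (1 - 2) mod 7 = 6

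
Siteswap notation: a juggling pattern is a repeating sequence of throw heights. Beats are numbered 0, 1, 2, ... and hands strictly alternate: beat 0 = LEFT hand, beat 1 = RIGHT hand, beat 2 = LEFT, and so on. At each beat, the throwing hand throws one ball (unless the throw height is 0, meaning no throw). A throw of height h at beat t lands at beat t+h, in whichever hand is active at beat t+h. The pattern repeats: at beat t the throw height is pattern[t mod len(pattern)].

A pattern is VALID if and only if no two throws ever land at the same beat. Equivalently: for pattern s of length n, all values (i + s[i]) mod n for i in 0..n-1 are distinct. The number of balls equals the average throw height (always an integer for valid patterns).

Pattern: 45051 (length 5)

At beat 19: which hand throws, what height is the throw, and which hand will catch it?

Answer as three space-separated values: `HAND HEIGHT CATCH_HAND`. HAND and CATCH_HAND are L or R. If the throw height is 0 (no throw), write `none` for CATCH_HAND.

Beat 19: 19 mod 2 = 1, so hand = R
Throw height = pattern[19 mod 5] = pattern[4] = 1
Lands at beat 19+1=20, 20 mod 2 = 0, so catch hand = L

Answer: R 1 L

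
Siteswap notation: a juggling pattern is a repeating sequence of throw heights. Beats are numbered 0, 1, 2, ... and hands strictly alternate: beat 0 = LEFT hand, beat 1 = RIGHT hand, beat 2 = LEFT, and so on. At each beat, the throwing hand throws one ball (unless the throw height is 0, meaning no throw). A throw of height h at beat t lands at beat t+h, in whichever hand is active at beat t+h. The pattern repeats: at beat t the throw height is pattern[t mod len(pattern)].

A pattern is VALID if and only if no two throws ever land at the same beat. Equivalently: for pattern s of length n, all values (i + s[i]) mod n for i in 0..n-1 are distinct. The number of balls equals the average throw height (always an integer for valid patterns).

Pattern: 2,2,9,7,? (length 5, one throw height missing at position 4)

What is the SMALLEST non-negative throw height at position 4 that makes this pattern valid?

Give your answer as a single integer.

i=0: (0 + 2) mod 5 = 2
i=1: (1 + 2) mod 5 = 3
i=2: (2 + 9) mod 5 = 1
i=3: (3 + 7) mod 5 = 0
i=4: s[i]=? (unknown)
Known residues: [0, 1, 2, 3]; need a permutation of 0..4, so missing residue r = 4
Need (4 + s) mod 5 = 4; smallest s = (4 - 4) mod 5 = 0

Answer: 0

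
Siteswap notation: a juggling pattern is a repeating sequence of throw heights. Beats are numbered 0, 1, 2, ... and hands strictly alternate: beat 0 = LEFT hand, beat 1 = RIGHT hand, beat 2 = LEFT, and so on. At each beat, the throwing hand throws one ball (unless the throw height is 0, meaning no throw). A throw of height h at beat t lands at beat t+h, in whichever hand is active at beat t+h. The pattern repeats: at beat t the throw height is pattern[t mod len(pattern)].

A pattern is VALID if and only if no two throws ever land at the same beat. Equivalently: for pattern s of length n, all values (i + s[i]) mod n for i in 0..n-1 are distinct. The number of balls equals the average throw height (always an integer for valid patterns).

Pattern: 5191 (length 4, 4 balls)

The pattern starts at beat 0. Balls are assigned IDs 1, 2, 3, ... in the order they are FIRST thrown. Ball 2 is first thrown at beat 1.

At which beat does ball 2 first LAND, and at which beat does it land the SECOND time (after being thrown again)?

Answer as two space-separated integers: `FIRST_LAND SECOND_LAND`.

Answer: 2 11

Derivation:
Beat 0 (L): throw ball1 h=5 -> lands@5:R; in-air after throw: [b1@5:R]
Beat 1 (R): throw ball2 h=1 -> lands@2:L; in-air after throw: [b2@2:L b1@5:R]
Beat 2 (L): throw ball2 h=9 -> lands@11:R; in-air after throw: [b1@5:R b2@11:R]
Beat 3 (R): throw ball3 h=1 -> lands@4:L; in-air after throw: [b3@4:L b1@5:R b2@11:R]
Beat 4 (L): throw ball3 h=5 -> lands@9:R; in-air after throw: [b1@5:R b3@9:R b2@11:R]
Beat 5 (R): throw ball1 h=1 -> lands@6:L; in-air after throw: [b1@6:L b3@9:R b2@11:R]
Beat 6 (L): throw ball1 h=9 -> lands@15:R; in-air after throw: [b3@9:R b2@11:R b1@15:R]
Beat 7 (R): throw ball4 h=1 -> lands@8:L; in-air after throw: [b4@8:L b3@9:R b2@11:R b1@15:R]
Beat 8 (L): throw ball4 h=5 -> lands@13:R; in-air after throw: [b3@9:R b2@11:R b4@13:R b1@15:R]
Beat 9 (R): throw ball3 h=1 -> lands@10:L; in-air after throw: [b3@10:L b2@11:R b4@13:R b1@15:R]
Beat 10 (L): throw ball3 h=9 -> lands@19:R; in-air after throw: [b2@11:R b4@13:R b1@15:R b3@19:R]
Beat 11 (R): throw ball2 h=1 -> lands@12:L; in-air after throw: [b2@12:L b4@13:R b1@15:R b3@19:R]
Ball 2: thrown@1 h=1 -> first land @2; rethrown@2 h=9 -> second land @11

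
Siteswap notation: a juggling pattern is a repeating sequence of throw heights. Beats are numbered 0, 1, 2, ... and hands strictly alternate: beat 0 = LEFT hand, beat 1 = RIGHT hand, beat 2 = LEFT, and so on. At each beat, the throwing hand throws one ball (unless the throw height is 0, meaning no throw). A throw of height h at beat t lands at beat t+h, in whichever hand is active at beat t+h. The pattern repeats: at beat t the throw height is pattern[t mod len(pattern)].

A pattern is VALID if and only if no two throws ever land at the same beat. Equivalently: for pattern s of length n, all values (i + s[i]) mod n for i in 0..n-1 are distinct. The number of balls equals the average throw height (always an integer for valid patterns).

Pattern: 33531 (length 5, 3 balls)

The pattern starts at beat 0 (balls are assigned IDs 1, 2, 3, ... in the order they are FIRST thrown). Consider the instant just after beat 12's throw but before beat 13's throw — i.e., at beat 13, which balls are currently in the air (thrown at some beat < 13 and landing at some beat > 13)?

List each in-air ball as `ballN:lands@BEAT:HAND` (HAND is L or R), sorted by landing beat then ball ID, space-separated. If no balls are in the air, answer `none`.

Answer: ball2:lands@14:L ball3:lands@17:R

Derivation:
Beat 0 (L): throw ball1 h=3 -> lands@3:R; in-air after throw: [b1@3:R]
Beat 1 (R): throw ball2 h=3 -> lands@4:L; in-air after throw: [b1@3:R b2@4:L]
Beat 2 (L): throw ball3 h=5 -> lands@7:R; in-air after throw: [b1@3:R b2@4:L b3@7:R]
Beat 3 (R): throw ball1 h=3 -> lands@6:L; in-air after throw: [b2@4:L b1@6:L b3@7:R]
Beat 4 (L): throw ball2 h=1 -> lands@5:R; in-air after throw: [b2@5:R b1@6:L b3@7:R]
Beat 5 (R): throw ball2 h=3 -> lands@8:L; in-air after throw: [b1@6:L b3@7:R b2@8:L]
Beat 6 (L): throw ball1 h=3 -> lands@9:R; in-air after throw: [b3@7:R b2@8:L b1@9:R]
Beat 7 (R): throw ball3 h=5 -> lands@12:L; in-air after throw: [b2@8:L b1@9:R b3@12:L]
Beat 8 (L): throw ball2 h=3 -> lands@11:R; in-air after throw: [b1@9:R b2@11:R b3@12:L]
Beat 9 (R): throw ball1 h=1 -> lands@10:L; in-air after throw: [b1@10:L b2@11:R b3@12:L]
Beat 10 (L): throw ball1 h=3 -> lands@13:R; in-air after throw: [b2@11:R b3@12:L b1@13:R]
Beat 11 (R): throw ball2 h=3 -> lands@14:L; in-air after throw: [b3@12:L b1@13:R b2@14:L]
Beat 12 (L): throw ball3 h=5 -> lands@17:R; in-air after throw: [b1@13:R b2@14:L b3@17:R]
Beat 13 (R): throw ball1 h=3 -> lands@16:L; in-air after throw: [b2@14:L b1@16:L b3@17:R]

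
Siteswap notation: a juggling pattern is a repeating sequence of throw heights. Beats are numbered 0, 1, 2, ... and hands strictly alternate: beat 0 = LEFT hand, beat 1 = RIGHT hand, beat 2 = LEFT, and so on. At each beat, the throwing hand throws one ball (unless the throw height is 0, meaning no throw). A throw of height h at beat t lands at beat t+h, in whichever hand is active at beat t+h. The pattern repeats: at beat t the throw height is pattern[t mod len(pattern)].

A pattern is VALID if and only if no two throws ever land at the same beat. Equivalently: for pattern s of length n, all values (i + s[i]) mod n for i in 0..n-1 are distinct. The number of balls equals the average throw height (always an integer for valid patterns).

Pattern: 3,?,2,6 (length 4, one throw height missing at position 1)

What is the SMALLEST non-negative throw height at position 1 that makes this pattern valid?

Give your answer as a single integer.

Answer: 1

Derivation:
i=0: (0 + 3) mod 4 = 3
i=1: s[i]=? (unknown)
i=2: (2 + 2) mod 4 = 0
i=3: (3 + 6) mod 4 = 1
Known residues: [0, 1, 3]; need a permutation of 0..3, so missing residue r = 2
Need (1 + s) mod 4 = 2; smallest s = (2 - 1) mod 4 = 1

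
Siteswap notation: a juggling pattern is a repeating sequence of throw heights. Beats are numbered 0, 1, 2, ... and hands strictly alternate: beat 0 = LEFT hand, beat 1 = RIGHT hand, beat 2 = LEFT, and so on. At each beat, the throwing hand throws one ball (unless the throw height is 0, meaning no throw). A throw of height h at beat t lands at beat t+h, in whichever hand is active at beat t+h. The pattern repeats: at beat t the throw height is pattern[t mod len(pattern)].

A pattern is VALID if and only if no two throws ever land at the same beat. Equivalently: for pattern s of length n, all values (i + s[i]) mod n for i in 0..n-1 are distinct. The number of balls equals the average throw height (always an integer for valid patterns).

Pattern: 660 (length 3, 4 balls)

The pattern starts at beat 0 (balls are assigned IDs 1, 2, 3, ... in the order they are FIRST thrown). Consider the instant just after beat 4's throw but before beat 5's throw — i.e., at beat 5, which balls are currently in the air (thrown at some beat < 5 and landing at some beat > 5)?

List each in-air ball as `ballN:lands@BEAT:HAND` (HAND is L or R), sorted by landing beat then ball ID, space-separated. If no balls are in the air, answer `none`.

Answer: ball1:lands@6:L ball2:lands@7:R ball3:lands@9:R ball4:lands@10:L

Derivation:
Beat 0 (L): throw ball1 h=6 -> lands@6:L; in-air after throw: [b1@6:L]
Beat 1 (R): throw ball2 h=6 -> lands@7:R; in-air after throw: [b1@6:L b2@7:R]
Beat 3 (R): throw ball3 h=6 -> lands@9:R; in-air after throw: [b1@6:L b2@7:R b3@9:R]
Beat 4 (L): throw ball4 h=6 -> lands@10:L; in-air after throw: [b1@6:L b2@7:R b3@9:R b4@10:L]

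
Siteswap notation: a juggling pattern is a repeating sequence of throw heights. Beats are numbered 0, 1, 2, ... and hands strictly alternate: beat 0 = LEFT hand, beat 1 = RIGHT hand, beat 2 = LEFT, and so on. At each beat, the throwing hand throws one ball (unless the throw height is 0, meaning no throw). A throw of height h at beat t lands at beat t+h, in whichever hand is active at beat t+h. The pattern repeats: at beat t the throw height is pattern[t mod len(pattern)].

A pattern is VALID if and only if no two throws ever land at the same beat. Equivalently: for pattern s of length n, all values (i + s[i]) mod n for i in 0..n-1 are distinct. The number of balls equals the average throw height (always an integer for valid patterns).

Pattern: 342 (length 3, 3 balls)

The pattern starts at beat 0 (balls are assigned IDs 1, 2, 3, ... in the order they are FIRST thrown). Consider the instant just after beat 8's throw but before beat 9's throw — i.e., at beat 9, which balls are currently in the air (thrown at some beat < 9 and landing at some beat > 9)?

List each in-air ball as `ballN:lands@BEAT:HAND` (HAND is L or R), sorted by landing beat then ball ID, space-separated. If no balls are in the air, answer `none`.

Beat 0 (L): throw ball1 h=3 -> lands@3:R; in-air after throw: [b1@3:R]
Beat 1 (R): throw ball2 h=4 -> lands@5:R; in-air after throw: [b1@3:R b2@5:R]
Beat 2 (L): throw ball3 h=2 -> lands@4:L; in-air after throw: [b1@3:R b3@4:L b2@5:R]
Beat 3 (R): throw ball1 h=3 -> lands@6:L; in-air after throw: [b3@4:L b2@5:R b1@6:L]
Beat 4 (L): throw ball3 h=4 -> lands@8:L; in-air after throw: [b2@5:R b1@6:L b3@8:L]
Beat 5 (R): throw ball2 h=2 -> lands@7:R; in-air after throw: [b1@6:L b2@7:R b3@8:L]
Beat 6 (L): throw ball1 h=3 -> lands@9:R; in-air after throw: [b2@7:R b3@8:L b1@9:R]
Beat 7 (R): throw ball2 h=4 -> lands@11:R; in-air after throw: [b3@8:L b1@9:R b2@11:R]
Beat 8 (L): throw ball3 h=2 -> lands@10:L; in-air after throw: [b1@9:R b3@10:L b2@11:R]
Beat 9 (R): throw ball1 h=3 -> lands@12:L; in-air after throw: [b3@10:L b2@11:R b1@12:L]

Answer: ball3:lands@10:L ball2:lands@11:R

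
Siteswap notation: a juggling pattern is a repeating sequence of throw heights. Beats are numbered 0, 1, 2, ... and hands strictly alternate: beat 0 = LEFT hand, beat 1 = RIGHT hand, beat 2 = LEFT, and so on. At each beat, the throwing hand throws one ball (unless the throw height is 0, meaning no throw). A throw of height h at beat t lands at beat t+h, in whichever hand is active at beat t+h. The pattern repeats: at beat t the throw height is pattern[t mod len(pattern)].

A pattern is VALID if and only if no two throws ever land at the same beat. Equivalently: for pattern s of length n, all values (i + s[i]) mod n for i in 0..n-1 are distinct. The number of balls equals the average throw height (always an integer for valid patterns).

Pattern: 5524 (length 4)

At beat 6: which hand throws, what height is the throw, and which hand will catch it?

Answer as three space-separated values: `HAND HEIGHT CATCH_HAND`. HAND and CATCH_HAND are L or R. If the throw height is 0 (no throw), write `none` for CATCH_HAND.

Beat 6: 6 mod 2 = 0, so hand = L
Throw height = pattern[6 mod 4] = pattern[2] = 2
Lands at beat 6+2=8, 8 mod 2 = 0, so catch hand = L

Answer: L 2 L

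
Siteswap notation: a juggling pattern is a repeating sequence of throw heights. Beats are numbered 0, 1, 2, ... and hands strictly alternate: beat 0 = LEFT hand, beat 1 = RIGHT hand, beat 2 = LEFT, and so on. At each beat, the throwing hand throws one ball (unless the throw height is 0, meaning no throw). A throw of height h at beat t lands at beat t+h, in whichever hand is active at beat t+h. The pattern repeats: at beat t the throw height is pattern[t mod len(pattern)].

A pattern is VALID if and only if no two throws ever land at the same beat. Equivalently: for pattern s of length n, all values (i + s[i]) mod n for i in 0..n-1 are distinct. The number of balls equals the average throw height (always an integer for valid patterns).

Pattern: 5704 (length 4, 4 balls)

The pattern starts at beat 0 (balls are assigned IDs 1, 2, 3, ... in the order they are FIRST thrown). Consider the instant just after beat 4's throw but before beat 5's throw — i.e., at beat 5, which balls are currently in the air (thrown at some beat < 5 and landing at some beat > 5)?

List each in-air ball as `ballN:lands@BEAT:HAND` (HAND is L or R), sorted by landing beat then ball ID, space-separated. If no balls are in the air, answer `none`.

Beat 0 (L): throw ball1 h=5 -> lands@5:R; in-air after throw: [b1@5:R]
Beat 1 (R): throw ball2 h=7 -> lands@8:L; in-air after throw: [b1@5:R b2@8:L]
Beat 3 (R): throw ball3 h=4 -> lands@7:R; in-air after throw: [b1@5:R b3@7:R b2@8:L]
Beat 4 (L): throw ball4 h=5 -> lands@9:R; in-air after throw: [b1@5:R b3@7:R b2@8:L b4@9:R]
Beat 5 (R): throw ball1 h=7 -> lands@12:L; in-air after throw: [b3@7:R b2@8:L b4@9:R b1@12:L]

Answer: ball3:lands@7:R ball2:lands@8:L ball4:lands@9:R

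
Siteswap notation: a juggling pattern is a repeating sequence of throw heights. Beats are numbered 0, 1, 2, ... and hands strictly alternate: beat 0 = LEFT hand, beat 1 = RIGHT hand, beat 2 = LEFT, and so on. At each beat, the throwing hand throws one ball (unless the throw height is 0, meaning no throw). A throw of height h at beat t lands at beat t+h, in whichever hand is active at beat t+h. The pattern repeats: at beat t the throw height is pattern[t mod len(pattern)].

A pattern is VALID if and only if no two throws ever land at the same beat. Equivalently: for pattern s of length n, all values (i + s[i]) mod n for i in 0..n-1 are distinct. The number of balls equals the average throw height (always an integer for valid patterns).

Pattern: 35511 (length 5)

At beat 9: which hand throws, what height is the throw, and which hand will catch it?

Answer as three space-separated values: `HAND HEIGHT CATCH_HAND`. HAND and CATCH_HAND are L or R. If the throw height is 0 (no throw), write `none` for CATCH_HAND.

Answer: R 1 L

Derivation:
Beat 9: 9 mod 2 = 1, so hand = R
Throw height = pattern[9 mod 5] = pattern[4] = 1
Lands at beat 9+1=10, 10 mod 2 = 0, so catch hand = L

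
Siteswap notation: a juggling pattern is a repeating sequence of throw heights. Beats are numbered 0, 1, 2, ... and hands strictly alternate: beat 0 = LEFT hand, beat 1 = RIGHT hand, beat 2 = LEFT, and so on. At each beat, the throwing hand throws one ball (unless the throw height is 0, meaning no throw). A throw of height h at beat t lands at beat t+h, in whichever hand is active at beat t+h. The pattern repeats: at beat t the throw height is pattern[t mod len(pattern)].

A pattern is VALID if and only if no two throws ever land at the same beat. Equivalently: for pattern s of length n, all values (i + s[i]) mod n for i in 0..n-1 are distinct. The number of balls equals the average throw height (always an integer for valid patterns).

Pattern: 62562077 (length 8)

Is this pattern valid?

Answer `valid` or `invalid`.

Answer: invalid

Derivation:
i=0: (i + s[i]) mod n = (0 + 6) mod 8 = 6
i=1: (i + s[i]) mod n = (1 + 2) mod 8 = 3
i=2: (i + s[i]) mod n = (2 + 5) mod 8 = 7
i=3: (i + s[i]) mod n = (3 + 6) mod 8 = 1
i=4: (i + s[i]) mod n = (4 + 2) mod 8 = 6
i=5: (i + s[i]) mod n = (5 + 0) mod 8 = 5
i=6: (i + s[i]) mod n = (6 + 7) mod 8 = 5
i=7: (i + s[i]) mod n = (7 + 7) mod 8 = 6
Residues: [6, 3, 7, 1, 6, 5, 5, 6], distinct: False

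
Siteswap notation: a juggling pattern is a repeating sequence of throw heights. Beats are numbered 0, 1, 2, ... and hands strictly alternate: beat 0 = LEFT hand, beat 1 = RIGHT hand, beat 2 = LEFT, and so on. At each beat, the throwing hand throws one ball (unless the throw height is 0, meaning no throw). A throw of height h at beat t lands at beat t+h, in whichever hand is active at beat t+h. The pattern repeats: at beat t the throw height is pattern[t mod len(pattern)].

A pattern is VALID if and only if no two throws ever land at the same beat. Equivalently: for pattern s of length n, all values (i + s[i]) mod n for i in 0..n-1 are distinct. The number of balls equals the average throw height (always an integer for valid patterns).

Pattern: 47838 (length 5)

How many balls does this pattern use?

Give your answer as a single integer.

Pattern = [4, 7, 8, 3, 8], length n = 5
  position 0: throw height = 4, running sum = 4
  position 1: throw height = 7, running sum = 11
  position 2: throw height = 8, running sum = 19
  position 3: throw height = 3, running sum = 22
  position 4: throw height = 8, running sum = 30
Total sum = 30; balls = sum / n = 30 / 5 = 6

Answer: 6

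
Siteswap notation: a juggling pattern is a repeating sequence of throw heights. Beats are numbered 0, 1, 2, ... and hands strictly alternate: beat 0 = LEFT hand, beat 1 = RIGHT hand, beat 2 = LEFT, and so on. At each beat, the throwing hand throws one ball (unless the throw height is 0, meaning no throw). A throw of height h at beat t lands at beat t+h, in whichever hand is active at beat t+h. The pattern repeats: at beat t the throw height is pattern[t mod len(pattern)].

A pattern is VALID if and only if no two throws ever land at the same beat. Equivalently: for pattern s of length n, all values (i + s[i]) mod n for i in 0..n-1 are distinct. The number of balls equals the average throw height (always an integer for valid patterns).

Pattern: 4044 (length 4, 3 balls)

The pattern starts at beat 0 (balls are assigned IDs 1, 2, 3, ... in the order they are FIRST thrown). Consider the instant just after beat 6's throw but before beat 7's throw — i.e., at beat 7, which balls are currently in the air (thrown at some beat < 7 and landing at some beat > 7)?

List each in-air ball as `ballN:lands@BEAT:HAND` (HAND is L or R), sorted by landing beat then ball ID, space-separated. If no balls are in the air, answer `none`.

Answer: ball1:lands@8:L ball2:lands@10:L

Derivation:
Beat 0 (L): throw ball1 h=4 -> lands@4:L; in-air after throw: [b1@4:L]
Beat 2 (L): throw ball2 h=4 -> lands@6:L; in-air after throw: [b1@4:L b2@6:L]
Beat 3 (R): throw ball3 h=4 -> lands@7:R; in-air after throw: [b1@4:L b2@6:L b3@7:R]
Beat 4 (L): throw ball1 h=4 -> lands@8:L; in-air after throw: [b2@6:L b3@7:R b1@8:L]
Beat 6 (L): throw ball2 h=4 -> lands@10:L; in-air after throw: [b3@7:R b1@8:L b2@10:L]
Beat 7 (R): throw ball3 h=4 -> lands@11:R; in-air after throw: [b1@8:L b2@10:L b3@11:R]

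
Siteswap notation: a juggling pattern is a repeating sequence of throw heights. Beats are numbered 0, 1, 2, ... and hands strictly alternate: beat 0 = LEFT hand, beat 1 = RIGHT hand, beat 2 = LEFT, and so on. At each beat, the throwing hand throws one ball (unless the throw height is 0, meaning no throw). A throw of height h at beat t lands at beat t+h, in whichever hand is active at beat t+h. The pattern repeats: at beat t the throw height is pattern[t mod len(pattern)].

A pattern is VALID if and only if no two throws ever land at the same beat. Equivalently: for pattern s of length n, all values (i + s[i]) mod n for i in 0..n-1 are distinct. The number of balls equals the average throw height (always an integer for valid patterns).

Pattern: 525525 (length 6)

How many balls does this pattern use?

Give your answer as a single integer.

Pattern = [5, 2, 5, 5, 2, 5], length n = 6
  position 0: throw height = 5, running sum = 5
  position 1: throw height = 2, running sum = 7
  position 2: throw height = 5, running sum = 12
  position 3: throw height = 5, running sum = 17
  position 4: throw height = 2, running sum = 19
  position 5: throw height = 5, running sum = 24
Total sum = 24; balls = sum / n = 24 / 6 = 4

Answer: 4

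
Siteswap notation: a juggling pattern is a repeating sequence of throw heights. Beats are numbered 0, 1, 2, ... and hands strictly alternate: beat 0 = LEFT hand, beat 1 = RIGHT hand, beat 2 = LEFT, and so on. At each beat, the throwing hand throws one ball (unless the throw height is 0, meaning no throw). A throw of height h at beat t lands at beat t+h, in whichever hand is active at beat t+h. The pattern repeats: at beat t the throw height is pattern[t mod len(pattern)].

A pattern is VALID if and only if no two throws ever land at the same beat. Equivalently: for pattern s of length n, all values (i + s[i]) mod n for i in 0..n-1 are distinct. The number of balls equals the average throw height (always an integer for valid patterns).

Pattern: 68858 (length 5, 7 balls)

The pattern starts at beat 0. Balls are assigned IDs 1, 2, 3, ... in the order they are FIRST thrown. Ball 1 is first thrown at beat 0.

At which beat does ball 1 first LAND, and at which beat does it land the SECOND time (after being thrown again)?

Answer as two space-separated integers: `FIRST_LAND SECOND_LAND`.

Beat 0 (L): throw ball1 h=6 -> lands@6:L; in-air after throw: [b1@6:L]
Beat 1 (R): throw ball2 h=8 -> lands@9:R; in-air after throw: [b1@6:L b2@9:R]
Beat 2 (L): throw ball3 h=8 -> lands@10:L; in-air after throw: [b1@6:L b2@9:R b3@10:L]
Beat 3 (R): throw ball4 h=5 -> lands@8:L; in-air after throw: [b1@6:L b4@8:L b2@9:R b3@10:L]
Beat 4 (L): throw ball5 h=8 -> lands@12:L; in-air after throw: [b1@6:L b4@8:L b2@9:R b3@10:L b5@12:L]
Beat 5 (R): throw ball6 h=6 -> lands@11:R; in-air after throw: [b1@6:L b4@8:L b2@9:R b3@10:L b6@11:R b5@12:L]
Beat 6 (L): throw ball1 h=8 -> lands@14:L; in-air after throw: [b4@8:L b2@9:R b3@10:L b6@11:R b5@12:L b1@14:L]
Beat 7 (R): throw ball7 h=8 -> lands@15:R; in-air after throw: [b4@8:L b2@9:R b3@10:L b6@11:R b5@12:L b1@14:L b7@15:R]
Beat 8 (L): throw ball4 h=5 -> lands@13:R; in-air after throw: [b2@9:R b3@10:L b6@11:R b5@12:L b4@13:R b1@14:L b7@15:R]
Beat 9 (R): throw ball2 h=8 -> lands@17:R; in-air after throw: [b3@10:L b6@11:R b5@12:L b4@13:R b1@14:L b7@15:R b2@17:R]
Beat 10 (L): throw ball3 h=6 -> lands@16:L; in-air after throw: [b6@11:R b5@12:L b4@13:R b1@14:L b7@15:R b3@16:L b2@17:R]
Beat 11 (R): throw ball6 h=8 -> lands@19:R; in-air after throw: [b5@12:L b4@13:R b1@14:L b7@15:R b3@16:L b2@17:R b6@19:R]
Beat 12 (L): throw ball5 h=8 -> lands@20:L; in-air after throw: [b4@13:R b1@14:L b7@15:R b3@16:L b2@17:R b6@19:R b5@20:L]
Ball 1: thrown@0 h=6 -> first land @6; rethrown@6 h=8 -> second land @14

Answer: 6 14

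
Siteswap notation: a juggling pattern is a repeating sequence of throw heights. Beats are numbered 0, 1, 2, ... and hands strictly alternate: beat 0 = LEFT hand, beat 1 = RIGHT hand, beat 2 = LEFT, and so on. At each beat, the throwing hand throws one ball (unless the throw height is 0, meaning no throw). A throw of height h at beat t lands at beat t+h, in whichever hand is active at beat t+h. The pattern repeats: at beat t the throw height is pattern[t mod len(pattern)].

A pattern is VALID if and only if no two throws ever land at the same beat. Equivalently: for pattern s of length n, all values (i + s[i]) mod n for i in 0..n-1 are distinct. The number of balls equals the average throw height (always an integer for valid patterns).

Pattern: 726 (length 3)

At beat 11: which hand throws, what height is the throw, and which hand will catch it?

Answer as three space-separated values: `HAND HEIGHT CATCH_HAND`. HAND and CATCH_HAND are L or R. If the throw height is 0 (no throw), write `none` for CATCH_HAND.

Beat 11: 11 mod 2 = 1, so hand = R
Throw height = pattern[11 mod 3] = pattern[2] = 6
Lands at beat 11+6=17, 17 mod 2 = 1, so catch hand = R

Answer: R 6 R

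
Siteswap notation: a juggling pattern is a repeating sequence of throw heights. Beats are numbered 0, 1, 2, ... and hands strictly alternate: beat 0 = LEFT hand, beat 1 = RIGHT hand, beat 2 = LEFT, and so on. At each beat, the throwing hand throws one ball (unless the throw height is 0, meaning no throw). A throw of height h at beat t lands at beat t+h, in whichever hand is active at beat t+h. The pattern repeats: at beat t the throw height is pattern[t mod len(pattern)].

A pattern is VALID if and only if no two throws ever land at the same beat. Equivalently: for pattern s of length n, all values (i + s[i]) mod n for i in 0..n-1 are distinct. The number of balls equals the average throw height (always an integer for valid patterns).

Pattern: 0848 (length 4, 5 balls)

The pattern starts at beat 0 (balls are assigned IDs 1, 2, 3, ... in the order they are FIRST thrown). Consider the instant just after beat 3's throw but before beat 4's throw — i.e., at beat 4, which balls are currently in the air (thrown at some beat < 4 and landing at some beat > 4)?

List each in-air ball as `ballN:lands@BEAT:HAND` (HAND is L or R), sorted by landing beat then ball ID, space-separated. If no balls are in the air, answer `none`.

Beat 1 (R): throw ball1 h=8 -> lands@9:R; in-air after throw: [b1@9:R]
Beat 2 (L): throw ball2 h=4 -> lands@6:L; in-air after throw: [b2@6:L b1@9:R]
Beat 3 (R): throw ball3 h=8 -> lands@11:R; in-air after throw: [b2@6:L b1@9:R b3@11:R]

Answer: ball2:lands@6:L ball1:lands@9:R ball3:lands@11:R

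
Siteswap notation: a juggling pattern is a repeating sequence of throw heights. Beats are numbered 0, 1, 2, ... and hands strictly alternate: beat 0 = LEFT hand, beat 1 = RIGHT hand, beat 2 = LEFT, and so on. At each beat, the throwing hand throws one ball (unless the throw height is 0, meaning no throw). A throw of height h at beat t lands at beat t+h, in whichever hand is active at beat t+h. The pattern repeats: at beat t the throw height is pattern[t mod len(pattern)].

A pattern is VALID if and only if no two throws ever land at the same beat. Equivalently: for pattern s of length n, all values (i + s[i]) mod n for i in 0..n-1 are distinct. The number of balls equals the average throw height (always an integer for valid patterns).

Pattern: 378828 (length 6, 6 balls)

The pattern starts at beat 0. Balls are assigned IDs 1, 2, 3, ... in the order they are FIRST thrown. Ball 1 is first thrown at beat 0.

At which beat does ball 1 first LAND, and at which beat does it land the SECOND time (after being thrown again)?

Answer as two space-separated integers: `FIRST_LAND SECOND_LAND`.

Answer: 3 11

Derivation:
Beat 0 (L): throw ball1 h=3 -> lands@3:R; in-air after throw: [b1@3:R]
Beat 1 (R): throw ball2 h=7 -> lands@8:L; in-air after throw: [b1@3:R b2@8:L]
Beat 2 (L): throw ball3 h=8 -> lands@10:L; in-air after throw: [b1@3:R b2@8:L b3@10:L]
Beat 3 (R): throw ball1 h=8 -> lands@11:R; in-air after throw: [b2@8:L b3@10:L b1@11:R]
Beat 4 (L): throw ball4 h=2 -> lands@6:L; in-air after throw: [b4@6:L b2@8:L b3@10:L b1@11:R]
Beat 5 (R): throw ball5 h=8 -> lands@13:R; in-air after throw: [b4@6:L b2@8:L b3@10:L b1@11:R b5@13:R]
Beat 6 (L): throw ball4 h=3 -> lands@9:R; in-air after throw: [b2@8:L b4@9:R b3@10:L b1@11:R b5@13:R]
Beat 7 (R): throw ball6 h=7 -> lands@14:L; in-air after throw: [b2@8:L b4@9:R b3@10:L b1@11:R b5@13:R b6@14:L]
Beat 8 (L): throw ball2 h=8 -> lands@16:L; in-air after throw: [b4@9:R b3@10:L b1@11:R b5@13:R b6@14:L b2@16:L]
Beat 9 (R): throw ball4 h=8 -> lands@17:R; in-air after throw: [b3@10:L b1@11:R b5@13:R b6@14:L b2@16:L b4@17:R]
Beat 10 (L): throw ball3 h=2 -> lands@12:L; in-air after throw: [b1@11:R b3@12:L b5@13:R b6@14:L b2@16:L b4@17:R]
Beat 11 (R): throw ball1 h=8 -> lands@19:R; in-air after throw: [b3@12:L b5@13:R b6@14:L b2@16:L b4@17:R b1@19:R]
Ball 1: thrown@0 h=3 -> first land @3; rethrown@3 h=8 -> second land @11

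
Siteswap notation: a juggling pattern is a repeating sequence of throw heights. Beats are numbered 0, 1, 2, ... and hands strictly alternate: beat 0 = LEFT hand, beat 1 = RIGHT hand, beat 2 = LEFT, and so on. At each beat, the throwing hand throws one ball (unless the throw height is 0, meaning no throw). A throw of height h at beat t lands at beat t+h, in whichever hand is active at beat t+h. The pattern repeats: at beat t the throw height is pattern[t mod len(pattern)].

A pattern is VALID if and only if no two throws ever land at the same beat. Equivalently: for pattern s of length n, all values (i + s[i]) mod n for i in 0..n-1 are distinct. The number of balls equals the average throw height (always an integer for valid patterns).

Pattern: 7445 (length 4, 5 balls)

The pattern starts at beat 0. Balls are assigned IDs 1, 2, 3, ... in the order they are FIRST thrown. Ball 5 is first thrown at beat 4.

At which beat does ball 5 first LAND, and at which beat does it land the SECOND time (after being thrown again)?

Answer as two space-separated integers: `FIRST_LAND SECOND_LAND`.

Answer: 11 16

Derivation:
Beat 0 (L): throw ball1 h=7 -> lands@7:R; in-air after throw: [b1@7:R]
Beat 1 (R): throw ball2 h=4 -> lands@5:R; in-air after throw: [b2@5:R b1@7:R]
Beat 2 (L): throw ball3 h=4 -> lands@6:L; in-air after throw: [b2@5:R b3@6:L b1@7:R]
Beat 3 (R): throw ball4 h=5 -> lands@8:L; in-air after throw: [b2@5:R b3@6:L b1@7:R b4@8:L]
Beat 4 (L): throw ball5 h=7 -> lands@11:R; in-air after throw: [b2@5:R b3@6:L b1@7:R b4@8:L b5@11:R]
Beat 5 (R): throw ball2 h=4 -> lands@9:R; in-air after throw: [b3@6:L b1@7:R b4@8:L b2@9:R b5@11:R]
Beat 6 (L): throw ball3 h=4 -> lands@10:L; in-air after throw: [b1@7:R b4@8:L b2@9:R b3@10:L b5@11:R]
Beat 7 (R): throw ball1 h=5 -> lands@12:L; in-air after throw: [b4@8:L b2@9:R b3@10:L b5@11:R b1@12:L]
Beat 8 (L): throw ball4 h=7 -> lands@15:R; in-air after throw: [b2@9:R b3@10:L b5@11:R b1@12:L b4@15:R]
Beat 9 (R): throw ball2 h=4 -> lands@13:R; in-air after throw: [b3@10:L b5@11:R b1@12:L b2@13:R b4@15:R]
Beat 10 (L): throw ball3 h=4 -> lands@14:L; in-air after throw: [b5@11:R b1@12:L b2@13:R b3@14:L b4@15:R]
Beat 11 (R): throw ball5 h=5 -> lands@16:L; in-air after throw: [b1@12:L b2@13:R b3@14:L b4@15:R b5@16:L]
Beat 12 (L): throw ball1 h=7 -> lands@19:R; in-air after throw: [b2@13:R b3@14:L b4@15:R b5@16:L b1@19:R]
Beat 13 (R): throw ball2 h=4 -> lands@17:R; in-air after throw: [b3@14:L b4@15:R b5@16:L b2@17:R b1@19:R]
Beat 14 (L): throw ball3 h=4 -> lands@18:L; in-air after throw: [b4@15:R b5@16:L b2@17:R b3@18:L b1@19:R]
Beat 15 (R): throw ball4 h=5 -> lands@20:L; in-air after throw: [b5@16:L b2@17:R b3@18:L b1@19:R b4@20:L]
Beat 16 (L): throw ball5 h=7 -> lands@23:R; in-air after throw: [b2@17:R b3@18:L b1@19:R b4@20:L b5@23:R]
Ball 5: thrown@4 h=7 -> first land @11; rethrown@11 h=5 -> second land @16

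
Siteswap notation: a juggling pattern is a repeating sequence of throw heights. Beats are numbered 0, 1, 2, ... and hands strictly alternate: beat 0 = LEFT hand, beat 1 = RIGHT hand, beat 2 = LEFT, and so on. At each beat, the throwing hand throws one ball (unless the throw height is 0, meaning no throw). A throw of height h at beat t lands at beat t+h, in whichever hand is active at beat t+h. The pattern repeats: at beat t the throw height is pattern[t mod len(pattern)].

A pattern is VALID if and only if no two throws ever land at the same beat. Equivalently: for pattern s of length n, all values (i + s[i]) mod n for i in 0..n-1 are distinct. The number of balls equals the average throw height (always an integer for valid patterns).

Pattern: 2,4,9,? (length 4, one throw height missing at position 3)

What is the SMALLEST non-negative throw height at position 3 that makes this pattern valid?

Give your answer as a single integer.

Answer: 1

Derivation:
i=0: (0 + 2) mod 4 = 2
i=1: (1 + 4) mod 4 = 1
i=2: (2 + 9) mod 4 = 3
i=3: s[i]=? (unknown)
Known residues: [1, 2, 3]; need a permutation of 0..3, so missing residue r = 0
Need (3 + s) mod 4 = 0; smallest s = (0 - 3) mod 4 = 1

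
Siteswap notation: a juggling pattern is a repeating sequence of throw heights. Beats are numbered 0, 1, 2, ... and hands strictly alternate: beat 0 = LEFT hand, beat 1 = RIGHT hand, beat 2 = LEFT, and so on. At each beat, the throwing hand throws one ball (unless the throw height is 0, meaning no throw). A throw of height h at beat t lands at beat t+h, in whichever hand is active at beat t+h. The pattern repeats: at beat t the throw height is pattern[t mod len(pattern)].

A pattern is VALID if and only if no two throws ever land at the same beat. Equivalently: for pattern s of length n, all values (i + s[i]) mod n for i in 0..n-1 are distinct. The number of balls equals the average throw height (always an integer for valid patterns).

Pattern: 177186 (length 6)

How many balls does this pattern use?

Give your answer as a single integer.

Answer: 5

Derivation:
Pattern = [1, 7, 7, 1, 8, 6], length n = 6
  position 0: throw height = 1, running sum = 1
  position 1: throw height = 7, running sum = 8
  position 2: throw height = 7, running sum = 15
  position 3: throw height = 1, running sum = 16
  position 4: throw height = 8, running sum = 24
  position 5: throw height = 6, running sum = 30
Total sum = 30; balls = sum / n = 30 / 6 = 5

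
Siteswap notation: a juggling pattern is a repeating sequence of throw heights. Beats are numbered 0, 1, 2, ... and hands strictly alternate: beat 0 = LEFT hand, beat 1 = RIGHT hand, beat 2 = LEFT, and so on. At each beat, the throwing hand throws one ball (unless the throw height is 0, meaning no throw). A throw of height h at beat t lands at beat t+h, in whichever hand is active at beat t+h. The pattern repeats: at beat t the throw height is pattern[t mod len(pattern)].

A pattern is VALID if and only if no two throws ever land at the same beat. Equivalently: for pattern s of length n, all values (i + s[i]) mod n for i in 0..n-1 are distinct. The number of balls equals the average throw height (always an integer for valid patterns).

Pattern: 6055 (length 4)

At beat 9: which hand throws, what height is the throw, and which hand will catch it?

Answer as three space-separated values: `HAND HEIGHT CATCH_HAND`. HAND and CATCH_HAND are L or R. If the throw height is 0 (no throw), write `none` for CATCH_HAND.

Answer: R 0 none

Derivation:
Beat 9: 9 mod 2 = 1, so hand = R
Throw height = pattern[9 mod 4] = pattern[1] = 0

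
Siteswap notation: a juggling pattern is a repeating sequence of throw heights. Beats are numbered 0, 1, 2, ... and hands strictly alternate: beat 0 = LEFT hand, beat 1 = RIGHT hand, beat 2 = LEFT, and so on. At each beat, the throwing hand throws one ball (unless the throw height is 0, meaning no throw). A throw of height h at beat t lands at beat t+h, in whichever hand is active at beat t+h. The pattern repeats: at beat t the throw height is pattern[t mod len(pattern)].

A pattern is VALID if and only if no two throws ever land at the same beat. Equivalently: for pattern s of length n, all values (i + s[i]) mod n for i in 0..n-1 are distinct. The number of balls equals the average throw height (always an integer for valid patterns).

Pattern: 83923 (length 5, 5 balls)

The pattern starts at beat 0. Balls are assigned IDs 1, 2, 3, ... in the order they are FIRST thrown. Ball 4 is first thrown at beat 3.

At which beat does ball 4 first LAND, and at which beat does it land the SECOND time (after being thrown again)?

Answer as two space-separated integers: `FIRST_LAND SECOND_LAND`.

Answer: 5 13

Derivation:
Beat 0 (L): throw ball1 h=8 -> lands@8:L; in-air after throw: [b1@8:L]
Beat 1 (R): throw ball2 h=3 -> lands@4:L; in-air after throw: [b2@4:L b1@8:L]
Beat 2 (L): throw ball3 h=9 -> lands@11:R; in-air after throw: [b2@4:L b1@8:L b3@11:R]
Beat 3 (R): throw ball4 h=2 -> lands@5:R; in-air after throw: [b2@4:L b4@5:R b1@8:L b3@11:R]
Beat 4 (L): throw ball2 h=3 -> lands@7:R; in-air after throw: [b4@5:R b2@7:R b1@8:L b3@11:R]
Beat 5 (R): throw ball4 h=8 -> lands@13:R; in-air after throw: [b2@7:R b1@8:L b3@11:R b4@13:R]
Beat 6 (L): throw ball5 h=3 -> lands@9:R; in-air after throw: [b2@7:R b1@8:L b5@9:R b3@11:R b4@13:R]
Beat 7 (R): throw ball2 h=9 -> lands@16:L; in-air after throw: [b1@8:L b5@9:R b3@11:R b4@13:R b2@16:L]
Beat 8 (L): throw ball1 h=2 -> lands@10:L; in-air after throw: [b5@9:R b1@10:L b3@11:R b4@13:R b2@16:L]
Beat 9 (R): throw ball5 h=3 -> lands@12:L; in-air after throw: [b1@10:L b3@11:R b5@12:L b4@13:R b2@16:L]
Beat 10 (L): throw ball1 h=8 -> lands@18:L; in-air after throw: [b3@11:R b5@12:L b4@13:R b2@16:L b1@18:L]
Beat 11 (R): throw ball3 h=3 -> lands@14:L; in-air after throw: [b5@12:L b4@13:R b3@14:L b2@16:L b1@18:L]
Beat 12 (L): throw ball5 h=9 -> lands@21:R; in-air after throw: [b4@13:R b3@14:L b2@16:L b1@18:L b5@21:R]
Beat 13 (R): throw ball4 h=2 -> lands@15:R; in-air after throw: [b3@14:L b4@15:R b2@16:L b1@18:L b5@21:R]
Ball 4: thrown@3 h=2 -> first land @5; rethrown@5 h=8 -> second land @13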